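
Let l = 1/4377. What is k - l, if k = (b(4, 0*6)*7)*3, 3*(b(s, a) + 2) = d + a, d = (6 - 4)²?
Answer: -61279/4377 ≈ -14.000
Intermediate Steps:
d = 4 (d = 2² = 4)
b(s, a) = -⅔ + a/3 (b(s, a) = -2 + (4 + a)/3 = -2 + (4/3 + a/3) = -⅔ + a/3)
k = -14 (k = ((-⅔ + (0*6)/3)*7)*3 = ((-⅔ + (⅓)*0)*7)*3 = ((-⅔ + 0)*7)*3 = -⅔*7*3 = -14/3*3 = -14)
l = 1/4377 ≈ 0.00022847
k - l = -14 - 1*1/4377 = -14 - 1/4377 = -61279/4377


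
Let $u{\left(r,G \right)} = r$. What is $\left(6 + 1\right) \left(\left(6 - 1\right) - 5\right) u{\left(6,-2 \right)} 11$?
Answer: $0$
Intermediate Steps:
$\left(6 + 1\right) \left(\left(6 - 1\right) - 5\right) u{\left(6,-2 \right)} 11 = \left(6 + 1\right) \left(\left(6 - 1\right) - 5\right) 6 \cdot 11 = 7 \left(5 - 5\right) 6 \cdot 11 = 7 \cdot 0 \cdot 6 \cdot 11 = 0 \cdot 6 \cdot 11 = 0 \cdot 11 = 0$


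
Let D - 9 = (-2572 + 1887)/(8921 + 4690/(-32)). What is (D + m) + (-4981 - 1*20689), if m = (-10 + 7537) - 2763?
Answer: -2933761687/140391 ≈ -20897.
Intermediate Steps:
D = 1252559/140391 (D = 9 + (-2572 + 1887)/(8921 + 4690/(-32)) = 9 - 685/(8921 + 4690*(-1/32)) = 9 - 685/(8921 - 2345/16) = 9 - 685/140391/16 = 9 - 685*16/140391 = 9 - 10960/140391 = 1252559/140391 ≈ 8.9219)
m = 4764 (m = 7527 - 2763 = 4764)
(D + m) + (-4981 - 1*20689) = (1252559/140391 + 4764) + (-4981 - 1*20689) = 670075283/140391 + (-4981 - 20689) = 670075283/140391 - 25670 = -2933761687/140391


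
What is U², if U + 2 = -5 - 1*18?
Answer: 625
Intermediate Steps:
U = -25 (U = -2 + (-5 - 1*18) = -2 + (-5 - 18) = -2 - 23 = -25)
U² = (-25)² = 625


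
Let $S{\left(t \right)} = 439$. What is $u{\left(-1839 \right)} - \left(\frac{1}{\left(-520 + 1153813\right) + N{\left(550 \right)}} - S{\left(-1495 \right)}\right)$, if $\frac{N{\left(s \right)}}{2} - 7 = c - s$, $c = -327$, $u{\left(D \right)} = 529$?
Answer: $\frac{1114703303}{1151553} \approx 968.0$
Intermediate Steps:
$N{\left(s \right)} = -640 - 2 s$ ($N{\left(s \right)} = 14 + 2 \left(-327 - s\right) = 14 - \left(654 + 2 s\right) = -640 - 2 s$)
$u{\left(-1839 \right)} - \left(\frac{1}{\left(-520 + 1153813\right) + N{\left(550 \right)}} - S{\left(-1495 \right)}\right) = 529 - \left(\frac{1}{\left(-520 + 1153813\right) - 1740} - 439\right) = 529 - \left(\frac{1}{1153293 - 1740} - 439\right) = 529 - \left(\frac{1}{1151553} - 439\right) = 529 - - \frac{505531766}{1151553} = 529 + \frac{505531766}{1151553} = \frac{1114703303}{1151553}$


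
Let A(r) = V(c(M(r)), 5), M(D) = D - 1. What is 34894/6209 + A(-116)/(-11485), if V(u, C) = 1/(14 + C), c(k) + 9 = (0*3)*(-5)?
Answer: 7614388001/1354896935 ≈ 5.6199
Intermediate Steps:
M(D) = -1 + D
c(k) = -9 (c(k) = -9 + (0*3)*(-5) = -9 + 0*(-5) = -9 + 0 = -9)
A(r) = 1/19 (A(r) = 1/(14 + 5) = 1/19)
34894/6209 + A(-116)/(-11485) = 34894/6209 + (1/19)/(-11485) = 34894*(1/6209) + (1/19)*(-1/11485) = 34894/6209 - 1/218215 = 7614388001/1354896935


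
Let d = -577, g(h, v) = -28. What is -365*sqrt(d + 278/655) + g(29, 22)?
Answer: -28 - 73*I*sqrt(247365335)/131 ≈ -28.0 - 8764.4*I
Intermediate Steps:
-365*sqrt(d + 278/655) + g(29, 22) = -365*sqrt(-577 + 278/655) - 28 = -73*I*sqrt(247365335)/131 - 28 = -28 - 73*I*sqrt(247365335)/131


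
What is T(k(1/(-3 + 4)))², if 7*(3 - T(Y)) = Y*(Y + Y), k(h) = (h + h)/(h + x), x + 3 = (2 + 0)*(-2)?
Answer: 34969/3969 ≈ 8.8105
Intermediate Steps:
x = -7 (x = -3 + (2 + 0)*(-2) = -3 + 2*(-2) = -3 - 4 = -7)
k(h) = 2*h/(-7 + h) (k(h) = (h + h)/(h - 7) = (2*h)/(-7 + h) = 2*h/(-7 + h))
T(Y) = 3 - 2*Y²/7 (T(Y) = 3 - Y*(Y + Y)/7 = 3 - Y*2*Y/7 = 3 - 2*Y²/7)
T(k(1/(-3 + 4)))² = (3 - 2*4/((-7 + 1/(-3 + 4))²*(-3 + 4)²)/7)² = (3 - 2*4/(-7 + 1/1)²/7)² = (3 - 2*4/(-7 + 1)²/7)² = (3 - 2*(2*1/(-6))²/7)² = (3 - 2*(2*1*(-⅙))²/7)² = (3 - 2*(-⅓)²/7)² = (3 - 2/7*⅑)² = (3 - 2/63)² = (187/63)² = 34969/3969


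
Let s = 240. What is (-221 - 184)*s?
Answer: -97200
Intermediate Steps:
(-221 - 184)*s = (-221 - 184)*240 = -405*240 = -97200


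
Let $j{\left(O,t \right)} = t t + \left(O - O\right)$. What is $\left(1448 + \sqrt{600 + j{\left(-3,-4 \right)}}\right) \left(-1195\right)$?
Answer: $-1730360 - 2390 \sqrt{154} \approx -1.76 \cdot 10^{6}$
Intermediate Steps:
$j{\left(O,t \right)} = t^{2}$ ($j{\left(O,t \right)} = t^{2} + 0 = t^{2}$)
$\left(1448 + \sqrt{600 + j{\left(-3,-4 \right)}}\right) \left(-1195\right) = \left(1448 + \sqrt{600 + \left(-4\right)^{2}}\right) \left(-1195\right) = \left(1448 + \sqrt{600 + 16}\right) \left(-1195\right) = \left(1448 + \sqrt{616}\right) \left(-1195\right) = \left(1448 + 2 \sqrt{154}\right) \left(-1195\right) = -1730360 - 2390 \sqrt{154}$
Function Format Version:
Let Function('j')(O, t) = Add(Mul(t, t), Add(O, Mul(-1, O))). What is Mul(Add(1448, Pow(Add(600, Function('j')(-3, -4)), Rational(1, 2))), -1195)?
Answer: Add(-1730360, Mul(-2390, Pow(154, Rational(1, 2)))) ≈ -1.7600e+6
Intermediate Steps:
Function('j')(O, t) = Pow(t, 2) (Function('j')(O, t) = Add(Pow(t, 2), 0) = Pow(t, 2))
Mul(Add(1448, Pow(Add(600, Function('j')(-3, -4)), Rational(1, 2))), -1195) = Mul(Add(1448, Pow(Add(600, Pow(-4, 2)), Rational(1, 2))), -1195) = Mul(Add(1448, Pow(Add(600, 16), Rational(1, 2))), -1195) = Mul(Add(1448, Pow(616, Rational(1, 2))), -1195) = Mul(Add(1448, Mul(2, Pow(154, Rational(1, 2)))), -1195) = Add(-1730360, Mul(-2390, Pow(154, Rational(1, 2))))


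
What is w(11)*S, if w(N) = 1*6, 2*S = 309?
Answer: 927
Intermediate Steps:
S = 309/2 (S = (1/2)*309 = 309/2 ≈ 154.50)
w(N) = 6
w(11)*S = 6*(309/2) = 927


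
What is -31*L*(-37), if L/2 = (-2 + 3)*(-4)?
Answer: -9176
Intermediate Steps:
L = -8 (L = 2*((-2 + 3)*(-4)) = 2*(1*(-4)) = 2*(-4) = -8)
-31*L*(-37) = -31*(-8)*(-37) = 248*(-37) = -9176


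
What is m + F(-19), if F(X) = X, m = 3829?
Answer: 3810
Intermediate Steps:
m + F(-19) = 3829 - 19 = 3810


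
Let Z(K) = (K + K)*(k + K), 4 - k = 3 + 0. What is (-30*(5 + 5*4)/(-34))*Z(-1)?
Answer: 0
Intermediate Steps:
k = 1 (k = 4 - (3 + 0) = 4 - 1*3 = 4 - 3 = 1)
Z(K) = 2*K*(1 + K) (Z(K) = (K + K)*(1 + K) = (2*K)*(1 + K) = 2*K*(1 + K))
(-30*(5 + 5*4)/(-34))*Z(-1) = (-30*(5 + 5*4)/(-34))*(2*(-1)*(1 - 1)) = (-30*(5 + 20)*(-1)/34)*(2*(-1)*0) = -750*(-1)/34*0 = -30*(-25/34)*0 = (375/17)*0 = 0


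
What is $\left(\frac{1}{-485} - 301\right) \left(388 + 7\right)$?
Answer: $- \frac{11532894}{97} \approx -1.189 \cdot 10^{5}$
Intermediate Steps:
$\left(\frac{1}{-485} - 301\right) \left(388 + 7\right) = \left(- \frac{1}{485} - 301\right) 395 = \left(- \frac{145986}{485}\right) 395 = - \frac{11532894}{97}$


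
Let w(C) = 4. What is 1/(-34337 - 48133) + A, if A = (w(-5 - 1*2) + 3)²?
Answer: 4041029/82470 ≈ 49.000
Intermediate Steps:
A = 49 (A = (4 + 3)² = 7² = 49)
1/(-34337 - 48133) + A = 1/(-34337 - 48133) + 49 = 1/(-82470) + 49 = -1/82470 + 49 = 4041029/82470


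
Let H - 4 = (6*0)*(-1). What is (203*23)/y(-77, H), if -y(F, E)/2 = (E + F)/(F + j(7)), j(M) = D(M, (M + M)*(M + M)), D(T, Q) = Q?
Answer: 555611/146 ≈ 3805.6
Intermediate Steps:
H = 4 (H = 4 + (6*0)*(-1) = 4 + 0*(-1) = 4 + 0 = 4)
j(M) = 4*M² (j(M) = (M + M)*(M + M) = (2*M)*(2*M) = 4*M²)
y(F, E) = -2*(E + F)/(196 + F) (y(F, E) = -2*(E + F)/(F + 4*7²) = -2*(E + F)/(F + 4*49) = -2*(E + F)/(F + 196) = -2*(E + F)/(196 + F))
(203*23)/y(-77, H) = (203*23)/((2*(-1*4 - 1*(-77))/(196 - 77))) = 4669/((2*(-4 + 77)/119)) = 4669/((2*(1/119)*73)) = 4669/(146/119) = 4669*(119/146) = 555611/146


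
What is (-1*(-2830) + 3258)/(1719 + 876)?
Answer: 6088/2595 ≈ 2.3461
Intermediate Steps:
(-1*(-2830) + 3258)/(1719 + 876) = (2830 + 3258)/2595 = 6088*(1/2595) = 6088/2595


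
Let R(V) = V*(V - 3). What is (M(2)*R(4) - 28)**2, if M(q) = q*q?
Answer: 144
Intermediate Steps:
R(V) = V*(-3 + V)
M(q) = q**2
(M(2)*R(4) - 28)**2 = (2**2*(4*(-3 + 4)) - 28)**2 = (4*(4*1) - 28)**2 = (4*4 - 28)**2 = (16 - 28)**2 = (-12)**2 = 144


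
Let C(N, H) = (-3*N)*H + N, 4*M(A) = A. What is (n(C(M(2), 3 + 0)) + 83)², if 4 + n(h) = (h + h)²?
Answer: 20449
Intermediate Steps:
M(A) = A/4
C(N, H) = N - 3*H*N (C(N, H) = -3*H*N + N = N - 3*H*N)
n(h) = -4 + 4*h² (n(h) = -4 + (h + h)² = -4 + (2*h)² = -4 + 4*h²)
(n(C(M(2), 3 + 0)) + 83)² = ((-4 + 4*(((¼)*2)*(1 - 3*(3 + 0)))²) + 83)² = ((-4 + 4*((1 - 3*3)/2)²) + 83)² = ((-4 + 4*((1 - 9)/2)²) + 83)² = ((-4 + 4*((½)*(-8))²) + 83)² = ((-4 + 4*(-4)²) + 83)² = ((-4 + 4*16) + 83)² = ((-4 + 64) + 83)² = (60 + 83)² = 143² = 20449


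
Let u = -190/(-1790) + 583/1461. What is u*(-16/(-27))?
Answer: 2113856/7061013 ≈ 0.29937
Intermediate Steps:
u = 132116/261519 (u = -190*(-1/1790) + 583*(1/1461) = 19/179 + 583/1461 = 132116/261519 ≈ 0.50519)
u*(-16/(-27)) = 132116*(-16/(-27))/261519 = 132116*(-16*(-1/27))/261519 = (132116/261519)*(16/27) = 2113856/7061013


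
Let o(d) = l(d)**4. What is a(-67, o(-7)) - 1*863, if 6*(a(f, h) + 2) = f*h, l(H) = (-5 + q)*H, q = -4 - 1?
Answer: -804337595/3 ≈ -2.6811e+8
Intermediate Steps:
q = -5
l(H) = -10*H (l(H) = (-5 - 5)*H = -10*H)
o(d) = 10000*d**4 (o(d) = (-10*d)**4 = 10000*d**4)
a(f, h) = -2 + f*h/6 (a(f, h) = -2 + (f*h)/6 = -2 + f*h/6)
a(-67, o(-7)) - 1*863 = (-2 + (1/6)*(-67)*(10000*(-7)**4)) - 1*863 = (-2 + (1/6)*(-67)*(10000*2401)) - 863 = (-2 + (1/6)*(-67)*24010000) - 863 = (-2 - 804335000/3) - 863 = -804335006/3 - 863 = -804337595/3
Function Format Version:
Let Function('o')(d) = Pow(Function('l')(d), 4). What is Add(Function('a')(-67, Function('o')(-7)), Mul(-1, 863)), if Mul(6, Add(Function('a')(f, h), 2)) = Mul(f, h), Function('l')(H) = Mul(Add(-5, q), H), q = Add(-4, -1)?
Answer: Rational(-804337595, 3) ≈ -2.6811e+8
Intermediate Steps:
q = -5
Function('l')(H) = Mul(-10, H) (Function('l')(H) = Mul(Add(-5, -5), H) = Mul(-10, H))
Function('o')(d) = Mul(10000, Pow(d, 4)) (Function('o')(d) = Pow(Mul(-10, d), 4) = Mul(10000, Pow(d, 4)))
Function('a')(f, h) = Add(-2, Mul(Rational(1, 6), f, h)) (Function('a')(f, h) = Add(-2, Mul(Rational(1, 6), Mul(f, h))) = Add(-2, Mul(Rational(1, 6), f, h)))
Add(Function('a')(-67, Function('o')(-7)), Mul(-1, 863)) = Add(Add(-2, Mul(Rational(1, 6), -67, Mul(10000, Pow(-7, 4)))), Mul(-1, 863)) = Add(Add(-2, Mul(Rational(1, 6), -67, Mul(10000, 2401))), -863) = Add(Add(-2, Mul(Rational(1, 6), -67, 24010000)), -863) = Add(Add(-2, Rational(-804335000, 3)), -863) = Add(Rational(-804335006, 3), -863) = Rational(-804337595, 3)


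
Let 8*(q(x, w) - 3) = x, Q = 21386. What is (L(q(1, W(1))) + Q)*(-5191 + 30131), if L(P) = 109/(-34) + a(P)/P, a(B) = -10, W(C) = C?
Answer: 9064520314/17 ≈ 5.3321e+8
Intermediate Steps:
q(x, w) = 3 + x/8
L(P) = -109/34 - 10/P (L(P) = 109/(-34) - 10/P = 109*(-1/34) - 10/P = -109/34 - 10/P)
(L(q(1, W(1))) + Q)*(-5191 + 30131) = ((-109/34 - 10/(3 + (⅛)*1)) + 21386)*(-5191 + 30131) = ((-109/34 - 10/(3 + ⅛)) + 21386)*24940 = ((-109/34 - 10/25/8) + 21386)*24940 = ((-109/34 - 10*8/25) + 21386)*24940 = ((-109/34 - 16/5) + 21386)*24940 = (-1089/170 + 21386)*24940 = (3634531/170)*24940 = 9064520314/17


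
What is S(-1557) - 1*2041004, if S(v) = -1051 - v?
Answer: -2040498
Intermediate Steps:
S(-1557) - 1*2041004 = (-1051 - 1*(-1557)) - 1*2041004 = (-1051 + 1557) - 2041004 = 506 - 2041004 = -2040498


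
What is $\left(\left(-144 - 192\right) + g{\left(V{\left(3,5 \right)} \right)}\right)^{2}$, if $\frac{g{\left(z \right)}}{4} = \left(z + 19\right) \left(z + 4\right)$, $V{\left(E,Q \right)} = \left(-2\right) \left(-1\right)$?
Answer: $28224$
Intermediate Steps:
$V{\left(E,Q \right)} = 2$
$g{\left(z \right)} = 4 \left(4 + z\right) \left(19 + z\right)$ ($g{\left(z \right)} = 4 \left(z + 19\right) \left(z + 4\right) = 4 \left(19 + z\right) \left(4 + z\right) = 4 \left(4 + z\right) \left(19 + z\right)$)
$\left(\left(-144 - 192\right) + g{\left(V{\left(3,5 \right)} \right)}\right)^{2} = \left(\left(-144 - 192\right) + \left(304 + 4 \cdot 2^{2} + 92 \cdot 2\right)\right)^{2} = \left(-336 + \left(304 + 4 \cdot 4 + 184\right)\right)^{2} = \left(-336 + \left(304 + 16 + 184\right)\right)^{2} = \left(-336 + 504\right)^{2} = 168^{2} = 28224$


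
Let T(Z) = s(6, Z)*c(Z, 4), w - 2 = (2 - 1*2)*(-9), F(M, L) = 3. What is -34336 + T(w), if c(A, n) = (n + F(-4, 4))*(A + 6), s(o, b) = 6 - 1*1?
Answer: -34056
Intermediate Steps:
s(o, b) = 5 (s(o, b) = 6 - 1 = 5)
w = 2 (w = 2 + (2 - 1*2)*(-9) = 2 + (2 - 2)*(-9) = 2 + 0*(-9) = 2 + 0 = 2)
c(A, n) = (3 + n)*(6 + A) (c(A, n) = (n + 3)*(A + 6) = (3 + n)*(6 + A))
T(Z) = 210 + 35*Z (T(Z) = 5*(18 + 3*Z + 6*4 + Z*4) = 5*(18 + 3*Z + 24 + 4*Z) = 5*(42 + 7*Z) = 210 + 35*Z)
-34336 + T(w) = -34336 + (210 + 35*2) = -34336 + (210 + 70) = -34336 + 280 = -34056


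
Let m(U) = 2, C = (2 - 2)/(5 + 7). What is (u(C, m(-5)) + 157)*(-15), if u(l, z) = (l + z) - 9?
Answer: -2250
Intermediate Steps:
C = 0 (C = 0/12 = 0*(1/12) = 0)
u(l, z) = -9 + l + z
(u(C, m(-5)) + 157)*(-15) = ((-9 + 0 + 2) + 157)*(-15) = (-7 + 157)*(-15) = 150*(-15) = -2250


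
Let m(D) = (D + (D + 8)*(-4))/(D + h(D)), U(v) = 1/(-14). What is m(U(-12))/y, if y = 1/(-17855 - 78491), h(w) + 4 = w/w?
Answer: -42873970/43 ≈ -9.9707e+5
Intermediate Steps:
h(w) = -3 (h(w) = -4 + w/w = -4 + 1 = -3)
U(v) = -1/14
m(D) = (-32 - 3*D)/(-3 + D) (m(D) = (D + (D + 8)*(-4))/(D - 3) = (D + (8 + D)*(-4))/(-3 + D) = (D + (-32 - 4*D))/(-3 + D) = (-32 - 3*D)/(-3 + D))
y = -1/96346 (y = 1/(-96346) = -1/96346 ≈ -1.0379e-5)
m(U(-12))/y = ((-32 - 3*(-1/14))/(-3 - 1/14))/(-1/96346) = ((-32 + 3/14)/(-43/14))*(-96346) = -14/43*(-445/14)*(-96346) = (445/43)*(-96346) = -42873970/43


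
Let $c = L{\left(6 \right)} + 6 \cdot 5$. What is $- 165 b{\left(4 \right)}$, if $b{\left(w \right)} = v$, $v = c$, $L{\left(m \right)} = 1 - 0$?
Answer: $-5115$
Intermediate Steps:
$L{\left(m \right)} = 1$ ($L{\left(m \right)} = 1 + 0 = 1$)
$c = 31$ ($c = 1 + 6 \cdot 5 = 1 + 30 = 31$)
$v = 31$
$b{\left(w \right)} = 31$
$- 165 b{\left(4 \right)} = \left(-165\right) 31 = -5115$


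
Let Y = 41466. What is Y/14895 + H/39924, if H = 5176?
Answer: 48127364/16518555 ≈ 2.9135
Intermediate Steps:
Y/14895 + H/39924 = 41466/14895 + 5176/39924 = 41466*(1/14895) + 5176*(1/39924) = 13822/4965 + 1294/9981 = 48127364/16518555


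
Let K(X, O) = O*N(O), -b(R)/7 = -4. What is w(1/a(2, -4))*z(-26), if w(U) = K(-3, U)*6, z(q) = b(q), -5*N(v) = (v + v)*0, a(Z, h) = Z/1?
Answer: 0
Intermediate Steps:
a(Z, h) = Z (a(Z, h) = Z*1 = Z)
b(R) = 28 (b(R) = -7*(-4) = 28)
N(v) = 0 (N(v) = -(v + v)*0/5 = -2*v*0/5 = -⅕*0 = 0)
z(q) = 28
K(X, O) = 0 (K(X, O) = O*0 = 0)
w(U) = 0 (w(U) = 0*6 = 0)
w(1/a(2, -4))*z(-26) = 0*28 = 0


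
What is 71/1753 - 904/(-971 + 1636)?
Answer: -1537497/1165745 ≈ -1.3189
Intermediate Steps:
71/1753 - 904/(-971 + 1636) = 71*(1/1753) - 904/665 = 71/1753 - 904*1/665 = 71/1753 - 904/665 = -1537497/1165745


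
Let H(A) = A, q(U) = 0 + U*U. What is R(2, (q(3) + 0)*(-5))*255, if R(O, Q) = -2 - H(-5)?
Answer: 765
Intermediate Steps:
q(U) = U**2 (q(U) = 0 + U**2 = U**2)
R(O, Q) = 3 (R(O, Q) = -2 - 1*(-5) = -2 + 5 = 3)
R(2, (q(3) + 0)*(-5))*255 = 3*255 = 765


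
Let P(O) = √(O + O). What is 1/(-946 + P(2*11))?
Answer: -43/40676 - √11/447436 ≈ -0.0010645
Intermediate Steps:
P(O) = √2*√O (P(O) = √(2*O) = √2*√O)
1/(-946 + P(2*11)) = 1/(-946 + √2*√(2*11)) = 1/(-946 + √2*√22) = 1/(-946 + 2*√11)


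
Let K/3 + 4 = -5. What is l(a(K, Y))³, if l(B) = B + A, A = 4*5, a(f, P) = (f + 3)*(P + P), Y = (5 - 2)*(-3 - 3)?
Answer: 690807104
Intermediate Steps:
Y = -18 (Y = 3*(-6) = -18)
K = -27 (K = -12 + 3*(-5) = -12 - 15 = -27)
a(f, P) = 2*P*(3 + f) (a(f, P) = (3 + f)*(2*P) = 2*P*(3 + f))
A = 20
l(B) = 20 + B (l(B) = B + 20 = 20 + B)
l(a(K, Y))³ = (20 + 2*(-18)*(3 - 27))³ = (20 + 2*(-18)*(-24))³ = (20 + 864)³ = 884³ = 690807104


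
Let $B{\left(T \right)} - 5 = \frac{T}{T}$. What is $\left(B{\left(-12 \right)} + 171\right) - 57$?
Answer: $120$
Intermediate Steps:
$B{\left(T \right)} = 6$ ($B{\left(T \right)} = 5 + \frac{T}{T} = 5 + 1 = 6$)
$\left(B{\left(-12 \right)} + 171\right) - 57 = \left(6 + 171\right) - 57 = 177 - 57 = 120$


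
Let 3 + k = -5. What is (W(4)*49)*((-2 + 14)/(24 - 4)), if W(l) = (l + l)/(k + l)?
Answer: -294/5 ≈ -58.800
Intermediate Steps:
k = -8 (k = -3 - 5 = -8)
W(l) = 2*l/(-8 + l) (W(l) = (l + l)/(-8 + l) = (2*l)/(-8 + l) = 2*l/(-8 + l))
(W(4)*49)*((-2 + 14)/(24 - 4)) = ((2*4/(-8 + 4))*49)*((-2 + 14)/(24 - 4)) = ((2*4/(-4))*49)*(12/20) = ((2*4*(-¼))*49)*(12*(1/20)) = -2*49*(⅗) = -98*⅗ = -294/5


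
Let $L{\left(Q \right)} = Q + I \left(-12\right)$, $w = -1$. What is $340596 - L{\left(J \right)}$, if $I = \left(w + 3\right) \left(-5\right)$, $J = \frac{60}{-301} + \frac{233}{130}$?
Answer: $\frac{13322763547}{39130} \approx 3.4047 \cdot 10^{5}$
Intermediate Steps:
$J = \frac{62333}{39130}$ ($J = 60 \left(- \frac{1}{301}\right) + 233 \cdot \frac{1}{130} = - \frac{60}{301} + \frac{233}{130} = \frac{62333}{39130} \approx 1.593$)
$I = -10$ ($I = \left(-1 + 3\right) \left(-5\right) = 2 \left(-5\right) = -10$)
$L{\left(Q \right)} = 120 + Q$ ($L{\left(Q \right)} = Q - -120 = Q + 120 = 120 + Q$)
$340596 - L{\left(J \right)} = 340596 - \left(120 + \frac{62333}{39130}\right) = 340596 - \frac{4757933}{39130} = \frac{13322763547}{39130}$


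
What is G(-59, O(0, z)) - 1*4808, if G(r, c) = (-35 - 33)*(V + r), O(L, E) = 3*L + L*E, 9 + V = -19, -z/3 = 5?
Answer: 1108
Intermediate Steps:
z = -15 (z = -3*5 = -15)
V = -28 (V = -9 - 19 = -28)
O(L, E) = 3*L + E*L
G(r, c) = 1904 - 68*r (G(r, c) = (-35 - 33)*(-28 + r) = -68*(-28 + r) = 1904 - 68*r)
G(-59, O(0, z)) - 1*4808 = (1904 - 68*(-59)) - 1*4808 = (1904 + 4012) - 4808 = 5916 - 4808 = 1108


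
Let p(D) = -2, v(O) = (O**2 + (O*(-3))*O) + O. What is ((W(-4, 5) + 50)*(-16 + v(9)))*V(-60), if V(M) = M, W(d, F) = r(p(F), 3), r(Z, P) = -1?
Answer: 496860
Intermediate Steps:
v(O) = O - 2*O**2 (v(O) = (O**2 + (-3*O)*O) + O = (O**2 - 3*O**2) + O = -2*O**2 + O = O - 2*O**2)
W(d, F) = -1
((W(-4, 5) + 50)*(-16 + v(9)))*V(-60) = ((-1 + 50)*(-16 + 9*(1 - 2*9)))*(-60) = (49*(-16 + 9*(1 - 18)))*(-60) = (49*(-16 + 9*(-17)))*(-60) = (49*(-16 - 153))*(-60) = (49*(-169))*(-60) = -8281*(-60) = 496860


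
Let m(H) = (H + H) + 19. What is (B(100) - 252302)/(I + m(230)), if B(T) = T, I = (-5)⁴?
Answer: -126101/552 ≈ -228.44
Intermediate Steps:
I = 625
m(H) = 19 + 2*H (m(H) = 2*H + 19 = 19 + 2*H)
(B(100) - 252302)/(I + m(230)) = (100 - 252302)/(625 + (19 + 2*230)) = -252202/(625 + (19 + 460)) = -252202/(625 + 479) = -252202/1104 = -252202*1/1104 = -126101/552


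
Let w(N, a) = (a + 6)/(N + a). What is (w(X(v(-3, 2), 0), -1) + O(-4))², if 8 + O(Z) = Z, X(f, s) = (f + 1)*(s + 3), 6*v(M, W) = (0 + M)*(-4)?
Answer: 8281/64 ≈ 129.39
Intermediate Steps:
v(M, W) = -2*M/3 (v(M, W) = ((0 + M)*(-4))/6 = (M*(-4))/6 = (-4*M)/6 = -2*M/3)
X(f, s) = (1 + f)*(3 + s)
w(N, a) = (6 + a)/(N + a)
O(Z) = -8 + Z
(w(X(v(-3, 2), 0), -1) + O(-4))² = ((6 - 1)/((3 + 0 + 3*(-⅔*(-3)) - ⅔*(-3)*0) - 1) + (-8 - 4))² = (5/((3 + 0 + 3*2 + 2*0) - 1) - 12)² = (5/((3 + 0 + 6 + 0) - 1) - 12)² = (5/(9 - 1) - 12)² = (5/8 - 12)² = (-91/8)² = 8281/64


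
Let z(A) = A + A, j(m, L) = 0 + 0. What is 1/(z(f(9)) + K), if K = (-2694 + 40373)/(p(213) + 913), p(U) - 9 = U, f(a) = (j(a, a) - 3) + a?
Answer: 1135/51299 ≈ 0.022125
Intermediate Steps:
j(m, L) = 0
f(a) = -3 + a (f(a) = (0 - 3) + a = -3 + a)
z(A) = 2*A
p(U) = 9 + U
K = 37679/1135 (K = (-2694 + 40373)/((9 + 213) + 913) = 37679/(222 + 913) = 37679/1135 ≈ 33.197)
1/(z(f(9)) + K) = 1/(2*(-3 + 9) + 37679/1135) = 1/(2*6 + 37679/1135) = 1/(12 + 37679/1135) = 1/(51299/1135) = 1135/51299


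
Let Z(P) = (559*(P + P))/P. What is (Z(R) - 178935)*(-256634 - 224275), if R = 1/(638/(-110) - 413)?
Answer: 85513795653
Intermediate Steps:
R = -5/2094 (R = 1/(638*(-1/110) - 413) = 1/(-29/5 - 413) = 1/(-2094/5) = -5/2094 ≈ -0.0023878)
Z(P) = 1118 (Z(P) = (559*(2*P))/P = (1118*P)/P = 1118)
(Z(R) - 178935)*(-256634 - 224275) = (1118 - 178935)*(-256634 - 224275) = -177817*(-480909) = 85513795653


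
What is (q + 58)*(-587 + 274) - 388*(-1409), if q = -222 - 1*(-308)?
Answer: 501620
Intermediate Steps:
q = 86 (q = -222 + 308 = 86)
(q + 58)*(-587 + 274) - 388*(-1409) = (86 + 58)*(-587 + 274) - 388*(-1409) = 144*(-313) + 546692 = -45072 + 546692 = 501620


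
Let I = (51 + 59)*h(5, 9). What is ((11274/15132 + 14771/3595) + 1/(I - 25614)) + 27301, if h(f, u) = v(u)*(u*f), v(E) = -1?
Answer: 3783379727979779/138555628380 ≈ 27306.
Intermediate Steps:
h(f, u) = -f*u (h(f, u) = -u*f = -f*u)
I = -4950 (I = (51 + 59)*(-1*5*9) = 110*(-45) = -4950)
((11274/15132 + 14771/3595) + 1/(I - 25614)) + 27301 = ((11274/15132 + 14771/3595) + 1/(-4950 - 25614)) + 27301 = ((11274*(1/15132) + 14771*(1/3595)) + 1/(-30564)) + 27301 = ((1879/2522 + 14771/3595) - 1/30564) + 27301 = (44007467/9066590 - 1/30564) + 27301 = 672517577399/138555628380 + 27301 = 3783379727979779/138555628380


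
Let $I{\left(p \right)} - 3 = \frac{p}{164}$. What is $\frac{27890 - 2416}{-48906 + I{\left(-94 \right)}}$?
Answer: $- \frac{2088868}{4010093} \approx -0.5209$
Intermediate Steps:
$I{\left(p \right)} = 3 + \frac{p}{164}$
$\frac{27890 - 2416}{-48906 + I{\left(-94 \right)}} = \frac{27890 - 2416}{-48906 + \left(3 + \frac{1}{164} \left(-94\right)\right)} = \frac{25474}{-48906 + \left(3 - \frac{47}{82}\right)} = \frac{25474}{-48906 + \frac{199}{82}} = \frac{25474}{- \frac{4010093}{82}} = 25474 \left(- \frac{82}{4010093}\right) = - \frac{2088868}{4010093}$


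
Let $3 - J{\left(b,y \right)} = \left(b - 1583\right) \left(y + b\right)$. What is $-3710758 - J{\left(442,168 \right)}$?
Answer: $-4406771$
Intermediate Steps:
$J{\left(b,y \right)} = 3 - \left(-1583 + b\right) \left(b + y\right)$ ($J{\left(b,y \right)} = 3 - \left(b - 1583\right) \left(y + b\right) = 3 - \left(-1583 + b\right) \left(b + y\right)$)
$-3710758 - J{\left(442,168 \right)} = -3710758 - \left(3 - 442^{2} + 1583 \cdot 442 + 1583 \cdot 168 - 442 \cdot 168\right) = -3710758 - \left(3 - 195364 + 699686 + 265944 - 74256\right) = -3710758 - 696013 = -4406771$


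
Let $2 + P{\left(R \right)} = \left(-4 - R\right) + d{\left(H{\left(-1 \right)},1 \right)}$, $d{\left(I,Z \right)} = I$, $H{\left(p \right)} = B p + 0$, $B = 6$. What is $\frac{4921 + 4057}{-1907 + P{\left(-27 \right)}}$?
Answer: $- \frac{4489}{946} \approx -4.7452$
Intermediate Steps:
$H{\left(p \right)} = 6 p$ ($H{\left(p \right)} = 6 p + 0 = 6 p$)
$P{\left(R \right)} = -12 - R$ ($P{\left(R \right)} = -2 + \left(\left(-4 - R\right) + 6 \left(-1\right)\right) = -2 - \left(10 + R\right) = -12 - R$)
$\frac{4921 + 4057}{-1907 + P{\left(-27 \right)}} = \frac{4921 + 4057}{-1907 - -15} = \frac{8978}{-1907 + \left(-12 + 27\right)} = \frac{8978}{-1907 + 15} = \frac{8978}{-1892} = 8978 \left(- \frac{1}{1892}\right) = - \frac{4489}{946}$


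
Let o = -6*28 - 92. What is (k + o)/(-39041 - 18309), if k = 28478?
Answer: -14109/28675 ≈ -0.49203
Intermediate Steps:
o = -260 (o = -168 - 92 = -260)
(k + o)/(-39041 - 18309) = (28478 - 260)/(-39041 - 18309) = 28218/(-57350) = 28218*(-1/57350) = -14109/28675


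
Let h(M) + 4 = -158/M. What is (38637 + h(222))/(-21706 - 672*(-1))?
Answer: -2144092/1167387 ≈ -1.8367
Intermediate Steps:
h(M) = -4 - 158/M
(38637 + h(222))/(-21706 - 672*(-1)) = (38637 + (-4 - 158/222))/(-21706 - 672*(-1)) = (38637 + (-4 - 158*1/222))/(-21706 + 672) = (38637 + (-4 - 79/111))/(-21034) = (38637 - 523/111)*(-1/21034) = (4288184/111)*(-1/21034) = -2144092/1167387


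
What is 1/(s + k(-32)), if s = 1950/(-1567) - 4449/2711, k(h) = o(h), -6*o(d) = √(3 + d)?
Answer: -1874656927242756/5932690800199505 + 108280007824614*I*√29/5932690800199505 ≈ -0.31599 + 0.098287*I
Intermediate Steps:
o(d) = -√(3 + d)/6
k(h) = -√(3 + h)/6
s = -12258033/4248137 (s = 1950*(-1/1567) - 4449*1/2711 = -1950/1567 - 4449/2711 = -12258033/4248137 ≈ -2.8855)
1/(s + k(-32)) = 1/(-12258033/4248137 - √(3 - 32)/6) = 1/(-12258033/4248137 - I*√29/6)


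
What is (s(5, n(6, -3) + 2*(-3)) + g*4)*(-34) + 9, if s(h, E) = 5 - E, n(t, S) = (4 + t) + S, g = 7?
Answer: -1079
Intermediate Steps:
n(t, S) = 4 + S + t
(s(5, n(6, -3) + 2*(-3)) + g*4)*(-34) + 9 = ((5 - ((4 - 3 + 6) + 2*(-3))) + 7*4)*(-34) + 9 = ((5 - (7 - 6)) + 28)*(-34) + 9 = ((5 - 1*1) + 28)*(-34) + 9 = ((5 - 1) + 28)*(-34) + 9 = (4 + 28)*(-34) + 9 = 32*(-34) + 9 = -1088 + 9 = -1079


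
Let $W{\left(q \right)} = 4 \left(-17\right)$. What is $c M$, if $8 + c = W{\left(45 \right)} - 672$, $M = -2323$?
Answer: $1737604$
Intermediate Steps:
$W{\left(q \right)} = -68$
$c = -748$ ($c = -8 - 740 = -748$)
$c M = \left(-748\right) \left(-2323\right) = 1737604$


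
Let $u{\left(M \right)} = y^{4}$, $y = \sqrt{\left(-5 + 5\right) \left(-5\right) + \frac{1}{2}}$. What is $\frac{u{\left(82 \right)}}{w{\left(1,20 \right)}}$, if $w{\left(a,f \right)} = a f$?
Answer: $\frac{1}{80} \approx 0.0125$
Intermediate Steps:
$y = \frac{\sqrt{2}}{2}$ ($y = \sqrt{0 \left(-5\right) + \frac{1}{2}} = \sqrt{0 + \frac{1}{2}} = \sqrt{\frac{1}{2}} = \frac{\sqrt{2}}{2} \approx 0.70711$)
$u{\left(M \right)} = \frac{1}{4}$ ($u{\left(M \right)} = \left(\frac{\sqrt{2}}{2}\right)^{4} = \frac{1}{4}$)
$\frac{u{\left(82 \right)}}{w{\left(1,20 \right)}} = \frac{1}{4 \cdot 1 \cdot 20} = \frac{1}{4 \cdot 20} = \frac{1}{4} \cdot \frac{1}{20} = \frac{1}{80}$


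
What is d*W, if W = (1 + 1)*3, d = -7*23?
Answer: -966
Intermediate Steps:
d = -161
W = 6 (W = 2*3 = 6)
d*W = -161*6 = -966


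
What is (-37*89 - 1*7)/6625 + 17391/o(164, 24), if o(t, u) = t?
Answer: 4586967/43460 ≈ 105.54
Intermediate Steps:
(-37*89 - 1*7)/6625 + 17391/o(164, 24) = (-37*89 - 1*7)/6625 + 17391/164 = (-3293 - 7)*(1/6625) + 17391*(1/164) = -3300*1/6625 + 17391/164 = -132/265 + 17391/164 = 4586967/43460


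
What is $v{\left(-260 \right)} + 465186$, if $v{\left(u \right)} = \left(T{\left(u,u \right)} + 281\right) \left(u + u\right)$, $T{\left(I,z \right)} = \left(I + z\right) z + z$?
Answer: $-69849734$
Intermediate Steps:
$T{\left(I,z \right)} = z + z \left(I + z\right)$ ($T{\left(I,z \right)} = z \left(I + z\right) + z = z + z \left(I + z\right)$)
$v{\left(u \right)} = 2 u \left(281 + u \left(1 + 2 u\right)\right)$ ($v{\left(u \right)} = \left(u \left(1 + u + u\right) + 281\right) \left(u + u\right) = \left(u \left(1 + 2 u\right) + 281\right) 2 u = \left(281 + u \left(1 + 2 u\right)\right) 2 u = 2 u \left(281 + u \left(1 + 2 u\right)\right)$)
$v{\left(-260 \right)} + 465186 = 2 \left(-260\right) \left(281 - 260 \left(1 + 2 \left(-260\right)\right)\right) + 465186 = 2 \left(-260\right) \left(281 - 260 \left(1 - 520\right)\right) + 465186 = 2 \left(-260\right) \left(281 - -134940\right) + 465186 = 2 \left(-260\right) \left(281 + 134940\right) + 465186 = 2 \left(-260\right) 135221 + 465186 = -70314920 + 465186 = -69849734$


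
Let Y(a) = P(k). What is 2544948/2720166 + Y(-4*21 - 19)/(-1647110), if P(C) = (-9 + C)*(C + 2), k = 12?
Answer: 349307921109/373367718355 ≈ 0.93556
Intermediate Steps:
P(C) = (-9 + C)*(2 + C)
Y(a) = 42 (Y(a) = -18 + 12² - 7*12 = -18 + 144 - 84 = 42)
2544948/2720166 + Y(-4*21 - 19)/(-1647110) = 2544948/2720166 + 42/(-1647110) = 2544948*(1/2720166) + 42*(-1/1647110) = 424158/453361 - 21/823555 = 349307921109/373367718355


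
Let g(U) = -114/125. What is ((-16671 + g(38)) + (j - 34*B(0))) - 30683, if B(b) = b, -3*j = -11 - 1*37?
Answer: -5917364/125 ≈ -47339.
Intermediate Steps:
j = 16 (j = -(-11 - 1*37)/3 = -(-11 - 37)/3 = -1/3*(-48) = 16)
g(U) = -114/125 (g(U) = -114*1/125 = -114/125)
((-16671 + g(38)) + (j - 34*B(0))) - 30683 = ((-16671 - 114/125) + (16 - 34*0)) - 30683 = (-2083989/125 + (16 + 0)) - 30683 = (-2083989/125 + 16) - 30683 = -2081989/125 - 30683 = -5917364/125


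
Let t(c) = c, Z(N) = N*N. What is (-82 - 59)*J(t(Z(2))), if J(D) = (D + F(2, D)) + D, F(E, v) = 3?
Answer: -1551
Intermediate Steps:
Z(N) = N²
J(D) = 3 + 2*D (J(D) = (D + 3) + D = (3 + D) + D = 3 + 2*D)
(-82 - 59)*J(t(Z(2))) = (-82 - 59)*(3 + 2*2²) = -141*(3 + 2*4) = -141*(3 + 8) = -141*11 = -1551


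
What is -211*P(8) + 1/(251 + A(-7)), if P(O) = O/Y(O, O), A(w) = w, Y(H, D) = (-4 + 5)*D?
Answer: -51483/244 ≈ -211.00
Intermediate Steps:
Y(H, D) = D (Y(H, D) = 1*D = D)
P(O) = 1 (P(O) = O/O = 1)
-211*P(8) + 1/(251 + A(-7)) = -211*1 + 1/(251 - 7) = -211 + 1/244 = -51483/244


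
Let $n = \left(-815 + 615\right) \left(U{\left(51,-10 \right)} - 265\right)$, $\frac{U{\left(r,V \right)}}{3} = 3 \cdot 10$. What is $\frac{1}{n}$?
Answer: $\frac{1}{35000} \approx 2.8571 \cdot 10^{-5}$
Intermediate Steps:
$U{\left(r,V \right)} = 90$ ($U{\left(r,V \right)} = 3 \cdot 3 \cdot 10 = 3 \cdot 30 = 90$)
$n = 35000$ ($n = \left(-815 + 615\right) \left(90 - 265\right) = \left(-200\right) \left(-175\right) = 35000$)
$\frac{1}{n} = \frac{1}{35000}$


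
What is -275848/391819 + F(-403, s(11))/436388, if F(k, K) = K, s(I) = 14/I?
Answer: -22829980031/32428210474 ≈ -0.70402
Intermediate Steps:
-275848/391819 + F(-403, s(11))/436388 = -275848/391819 + (14/11)/436388 = -275848*1/391819 + (14*(1/11))*(1/436388) = -9512/13511 + (14/11)*(1/436388) = -9512/13511 + 7/2400134 = -22829980031/32428210474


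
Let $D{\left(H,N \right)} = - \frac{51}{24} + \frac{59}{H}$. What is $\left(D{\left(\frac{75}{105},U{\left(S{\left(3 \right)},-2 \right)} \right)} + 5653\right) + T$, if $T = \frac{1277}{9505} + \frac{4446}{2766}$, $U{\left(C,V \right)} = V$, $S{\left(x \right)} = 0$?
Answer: $\frac{40208962119}{7010888} \approx 5735.2$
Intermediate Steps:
$D{\left(H,N \right)} = - \frac{17}{8} + \frac{59}{H}$ ($D{\left(H,N \right)} = \left(-51\right) \frac{1}{24} + \frac{59}{H} = - \frac{17}{8} + \frac{59}{H}$)
$T = \frac{7631902}{4381805}$ ($T = 1277 \cdot \frac{1}{9505} + 4446 \cdot \frac{1}{2766} = \frac{1277}{9505} + \frac{741}{461} = \frac{7631902}{4381805} \approx 1.7417$)
$\left(D{\left(\frac{75}{105},U{\left(S{\left(3 \right)},-2 \right)} \right)} + 5653\right) + T = \left(\left(- \frac{17}{8} + \frac{59}{75 \cdot \frac{1}{105}}\right) + 5653\right) + \frac{7631902}{4381805} = \left(\left(- \frac{17}{8} + \frac{59}{\frac{5}{7}}\right) + 5653\right) + \frac{7631902}{4381805} = \left(\left(- \frac{17}{8} + 59 \cdot \frac{7}{5}\right) + 5653\right) + \frac{7631902}{4381805} = \left(\left(- \frac{17}{8} + \frac{413}{5}\right) + 5653\right) + \frac{7631902}{4381805} = \left(\frac{3219}{40} + 5653\right) + \frac{7631902}{4381805} = \frac{229339}{40} + \frac{7631902}{4381805} = \frac{40208962119}{7010888}$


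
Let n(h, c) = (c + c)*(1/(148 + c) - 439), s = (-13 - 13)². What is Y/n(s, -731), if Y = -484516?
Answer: -70618207/93545339 ≈ -0.75491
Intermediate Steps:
s = 676 (s = (-26)² = 676)
n(h, c) = 2*c*(-439 + 1/(148 + c)) (n(h, c) = (2*c)*(-439 + 1/(148 + c)) = 2*c*(-439 + 1/(148 + c)))
Y/n(s, -731) = -484516*(148 - 731)/(1462*(64971 + 439*(-731))) = -484516*(-583/(1462*(64971 - 320909))) = -484516/((-2*(-731)*(-1/583)*(-255938))) = -484516/374181356/583 = -484516*583/374181356 = -70618207/93545339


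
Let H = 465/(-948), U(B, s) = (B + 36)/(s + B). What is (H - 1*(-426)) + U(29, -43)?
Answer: 930957/2212 ≈ 420.87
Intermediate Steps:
U(B, s) = (36 + B)/(B + s)
H = -155/316 (H = 465*(-1/948) = -155/316 ≈ -0.49051)
(H - 1*(-426)) + U(29, -43) = (-155/316 - 1*(-426)) + (36 + 29)/(29 - 43) = (-155/316 + 426) + 65/(-14) = 134461/316 - 1/14*65 = 134461/316 - 65/14 = 930957/2212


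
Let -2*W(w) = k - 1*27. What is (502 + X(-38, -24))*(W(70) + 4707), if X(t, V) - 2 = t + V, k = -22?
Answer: 2091323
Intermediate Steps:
W(w) = 49/2 (W(w) = -(-22 - 1*27)/2 = -(-22 - 27)/2 = -1/2*(-49) = 49/2)
X(t, V) = 2 + V + t (X(t, V) = 2 + (t + V) = 2 + (V + t) = 2 + V + t)
(502 + X(-38, -24))*(W(70) + 4707) = (502 + (2 - 24 - 38))*(49/2 + 4707) = (502 - 60)*(9463/2) = 442*(9463/2) = 2091323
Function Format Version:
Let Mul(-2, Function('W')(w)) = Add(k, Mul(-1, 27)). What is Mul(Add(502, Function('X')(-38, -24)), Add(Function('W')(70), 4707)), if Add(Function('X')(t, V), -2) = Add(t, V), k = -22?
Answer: 2091323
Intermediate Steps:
Function('W')(w) = Rational(49, 2) (Function('W')(w) = Mul(Rational(-1, 2), Add(-22, Mul(-1, 27))) = Mul(Rational(-1, 2), Add(-22, -27)) = Mul(Rational(-1, 2), -49) = Rational(49, 2))
Function('X')(t, V) = Add(2, V, t) (Function('X')(t, V) = Add(2, Add(t, V)) = Add(2, Add(V, t)) = Add(2, V, t))
Mul(Add(502, Function('X')(-38, -24)), Add(Function('W')(70), 4707)) = Mul(Add(502, Add(2, -24, -38)), Add(Rational(49, 2), 4707)) = Mul(Add(502, -60), Rational(9463, 2)) = Mul(442, Rational(9463, 2)) = 2091323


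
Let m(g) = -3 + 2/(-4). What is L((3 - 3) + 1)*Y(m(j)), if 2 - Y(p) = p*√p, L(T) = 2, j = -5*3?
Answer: 4 + 7*I*√14/2 ≈ 4.0 + 13.096*I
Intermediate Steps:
j = -15
m(g) = -7/2 (m(g) = -3 + 2*(-¼) = -3 - ½ = -7/2)
Y(p) = 2 - p^(3/2) (Y(p) = 2 - p*√p = 2 - p^(3/2))
L((3 - 3) + 1)*Y(m(j)) = 2*(2 - (-7/2)^(3/2)) = 2*(2 - (-7)*I*√14/4) = 2*(2 + 7*I*√14/4) = 4 + 7*I*√14/2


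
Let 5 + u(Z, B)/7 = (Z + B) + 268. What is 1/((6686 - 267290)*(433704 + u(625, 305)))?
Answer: -1/115201301220 ≈ -8.6805e-12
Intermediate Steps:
u(Z, B) = 1841 + 7*B + 7*Z (u(Z, B) = -35 + 7*((Z + B) + 268) = -35 + 7*((B + Z) + 268) = -35 + 7*(268 + B + Z) = -35 + (1876 + 7*B + 7*Z) = 1841 + 7*B + 7*Z)
1/((6686 - 267290)*(433704 + u(625, 305))) = 1/((6686 - 267290)*(433704 + (1841 + 7*305 + 7*625))) = 1/(-260604*(433704 + (1841 + 2135 + 4375))) = 1/(-260604*(433704 + 8351)) = 1/(-260604*442055) = 1/(-115201301220) = -1/115201301220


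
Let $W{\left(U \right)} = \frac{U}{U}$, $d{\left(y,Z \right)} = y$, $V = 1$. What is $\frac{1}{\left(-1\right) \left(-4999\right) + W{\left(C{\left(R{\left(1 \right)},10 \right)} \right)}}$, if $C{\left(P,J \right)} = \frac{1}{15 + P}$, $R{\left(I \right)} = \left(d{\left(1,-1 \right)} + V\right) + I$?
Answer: $\frac{1}{5000} \approx 0.0002$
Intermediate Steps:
$R{\left(I \right)} = 2 + I$ ($R{\left(I \right)} = \left(1 + 1\right) + I = 2 + I$)
$W{\left(U \right)} = 1$
$\frac{1}{\left(-1\right) \left(-4999\right) + W{\left(C{\left(R{\left(1 \right)},10 \right)} \right)}} = \frac{1}{\left(-1\right) \left(-4999\right) + 1} = \frac{1}{4999 + 1} = \frac{1}{5000}$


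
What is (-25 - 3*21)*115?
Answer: -10120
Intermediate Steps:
(-25 - 3*21)*115 = (-25 - 63)*115 = -88*115 = -10120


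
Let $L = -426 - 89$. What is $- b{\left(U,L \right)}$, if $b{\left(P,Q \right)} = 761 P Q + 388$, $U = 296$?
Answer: $116006452$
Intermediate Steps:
$L = -515$ ($L = -426 - 89 = -515$)
$b{\left(P,Q \right)} = 388 + 761 P Q$ ($b{\left(P,Q \right)} = 761 P Q + 388 = 388 + 761 P Q$)
$- b{\left(U,L \right)} = - (388 + 761 \cdot 296 \left(-515\right)) = - (388 - 116006840) = \left(-1\right) \left(-116006452\right) = 116006452$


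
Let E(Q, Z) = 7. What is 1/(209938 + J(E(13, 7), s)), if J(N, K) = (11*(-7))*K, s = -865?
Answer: 1/276543 ≈ 3.6161e-6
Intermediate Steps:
J(N, K) = -77*K
1/(209938 + J(E(13, 7), s)) = 1/(209938 - 77*(-865)) = 1/(209938 + 66605) = 1/276543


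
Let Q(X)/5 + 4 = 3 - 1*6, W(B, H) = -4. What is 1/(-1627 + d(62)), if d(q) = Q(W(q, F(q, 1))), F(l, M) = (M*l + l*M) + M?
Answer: -1/1662 ≈ -0.00060168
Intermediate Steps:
F(l, M) = M + 2*M*l (F(l, M) = (M*l + M*l) + M = 2*M*l + M = M + 2*M*l)
Q(X) = -35 (Q(X) = -20 + 5*(3 - 1*6) = -20 + 5*(3 - 6) = -20 + 5*(-3) = -20 - 15 = -35)
d(q) = -35
1/(-1627 + d(62)) = 1/(-1627 - 35) = 1/(-1662) = -1/1662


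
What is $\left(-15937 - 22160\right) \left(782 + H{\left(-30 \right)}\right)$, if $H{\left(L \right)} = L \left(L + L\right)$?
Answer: $-98366454$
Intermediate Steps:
$H{\left(L \right)} = 2 L^{2}$ ($H{\left(L \right)} = L 2 L = 2 L^{2}$)
$\left(-15937 - 22160\right) \left(782 + H{\left(-30 \right)}\right) = \left(-15937 - 22160\right) \left(782 + 2 \left(-30\right)^{2}\right) = - 38097 \left(782 + 2 \cdot 900\right) = - 38097 \left(782 + 1800\right) = \left(-38097\right) 2582 = -98366454$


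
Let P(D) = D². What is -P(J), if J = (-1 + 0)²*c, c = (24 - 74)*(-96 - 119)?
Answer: -115562500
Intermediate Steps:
c = 10750 (c = -50*(-215) = 10750)
J = 10750 (J = (-1 + 0)²*10750 = (-1)²*10750 = 1*10750 = 10750)
-P(J) = -1*10750² = -1*115562500 = -115562500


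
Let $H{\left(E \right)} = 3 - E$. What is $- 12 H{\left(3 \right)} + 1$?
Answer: $1$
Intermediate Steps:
$- 12 H{\left(3 \right)} + 1 = - 12 \left(3 - 3\right) + 1 = \left(-12\right) 0 + 1 = 0 + 1 = 1$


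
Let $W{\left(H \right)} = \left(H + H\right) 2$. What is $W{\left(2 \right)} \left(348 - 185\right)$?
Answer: $1304$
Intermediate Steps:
$W{\left(H \right)} = 4 H$ ($W{\left(H \right)} = 2 H 2 = 4 H$)
$W{\left(2 \right)} \left(348 - 185\right) = 4 \cdot 2 \left(348 - 185\right) = 8 \left(348 - 185\right) = 8 \cdot 163 = 1304$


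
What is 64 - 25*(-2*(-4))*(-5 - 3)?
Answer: 1664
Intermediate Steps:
64 - 25*(-2*(-4))*(-5 - 3) = 64 - 200*(-8) = 64 - 25*(-64) = 64 + 1600 = 1664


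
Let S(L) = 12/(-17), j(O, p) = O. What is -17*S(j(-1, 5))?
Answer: 12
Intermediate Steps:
S(L) = -12/17 (S(L) = 12*(-1/17) = -12/17)
-17*S(j(-1, 5)) = -17*(-12/17) = 12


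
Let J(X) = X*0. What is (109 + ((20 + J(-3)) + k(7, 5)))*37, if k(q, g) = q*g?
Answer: 6068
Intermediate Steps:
k(q, g) = g*q
J(X) = 0
(109 + ((20 + J(-3)) + k(7, 5)))*37 = (109 + ((20 + 0) + 5*7))*37 = (109 + (20 + 35))*37 = (109 + 55)*37 = 164*37 = 6068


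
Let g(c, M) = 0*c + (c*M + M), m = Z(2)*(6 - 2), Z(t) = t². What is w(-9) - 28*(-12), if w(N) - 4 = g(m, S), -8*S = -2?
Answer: 1377/4 ≈ 344.25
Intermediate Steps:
S = ¼ (S = -⅛*(-2) = ¼ ≈ 0.25000)
m = 16 (m = 2²*(6 - 2) = 4*4 = 16)
g(c, M) = M + M*c (g(c, M) = 0 + (M*c + M) = 0 + (M + M*c) = M + M*c)
w(N) = 33/4 (w(N) = 4 + (1 + 16)/4 = 4 + (¼)*17 = 4 + 17/4 = 33/4)
w(-9) - 28*(-12) = 33/4 - 28*(-12) = 33/4 + 336 = 1377/4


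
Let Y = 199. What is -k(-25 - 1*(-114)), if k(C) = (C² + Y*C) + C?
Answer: -25721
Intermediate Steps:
k(C) = C² + 200*C (k(C) = (C² + 199*C) + C = C² + 200*C)
-k(-25 - 1*(-114)) = -(-25 - 1*(-114))*(200 + (-25 - 1*(-114))) = -(-25 + 114)*(200 + (-25 + 114)) = -89*(200 + 89) = -89*289 = -1*25721 = -25721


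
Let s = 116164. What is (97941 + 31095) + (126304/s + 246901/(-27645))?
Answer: 103588764255599/802838445 ≈ 1.2903e+5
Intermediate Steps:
(97941 + 31095) + (126304/s + 246901/(-27645)) = (97941 + 31095) + (126304/116164 + 246901/(-27645)) = 129036 + (126304*(1/116164) + 246901*(-1/27645)) = 129036 + (31576/29041 - 246901/27645) = 129036 - 6297333421/802838445 = 103588764255599/802838445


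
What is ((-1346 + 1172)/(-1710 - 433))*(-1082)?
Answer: -188268/2143 ≈ -87.853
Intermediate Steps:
((-1346 + 1172)/(-1710 - 433))*(-1082) = -174/(-2143)*(-1082) = -174*(-1/2143)*(-1082) = (174/2143)*(-1082) = -188268/2143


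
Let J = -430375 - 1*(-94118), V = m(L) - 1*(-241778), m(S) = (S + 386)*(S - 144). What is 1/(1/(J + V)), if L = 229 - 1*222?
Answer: -148320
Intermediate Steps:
L = 7 (L = 229 - 222 = 7)
m(S) = (-144 + S)*(386 + S) (m(S) = (386 + S)*(-144 + S) = (-144 + S)*(386 + S))
V = 187937 (V = (-55584 + 7² + 242*7) - 1*(-241778) = (-55584 + 49 + 1694) + 241778 = -53841 + 241778 = 187937)
J = -336257 (J = -430375 + 94118 = -336257)
1/(1/(J + V)) = 1/(1/(-336257 + 187937)) = 1/(1/(-148320)) = 1/(-1/148320) = -148320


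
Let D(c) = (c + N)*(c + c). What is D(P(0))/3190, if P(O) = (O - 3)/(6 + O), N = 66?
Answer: -131/6380 ≈ -0.020533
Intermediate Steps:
P(O) = (-3 + O)/(6 + O)
D(c) = 2*c*(66 + c) (D(c) = (c + 66)*(c + c) = (66 + c)*(2*c) = 2*c*(66 + c))
D(P(0))/3190 = (2*((-3 + 0)/(6 + 0))*(66 + (-3 + 0)/(6 + 0)))/3190 = (2*(-3/6)*(66 - 3/6))*(1/3190) = (2*((⅙)*(-3))*(66 + (⅙)*(-3)))*(1/3190) = (2*(-½)*(66 - ½))*(1/3190) = (2*(-½)*(131/2))*(1/3190) = -131/2*1/3190 = -131/6380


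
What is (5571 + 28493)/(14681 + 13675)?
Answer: 8516/7089 ≈ 1.2013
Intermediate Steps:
(5571 + 28493)/(14681 + 13675) = 34064/28356 = 34064*(1/28356) = 8516/7089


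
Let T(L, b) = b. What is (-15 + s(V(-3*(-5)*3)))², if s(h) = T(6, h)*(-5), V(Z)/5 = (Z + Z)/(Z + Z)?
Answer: 1600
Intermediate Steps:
V(Z) = 5 (V(Z) = 5*((Z + Z)/(Z + Z)) = 5*((2*Z)/((2*Z))) = 5*((2*Z)*(1/(2*Z))) = 5*1 = 5)
s(h) = -5*h (s(h) = h*(-5) = -5*h)
(-15 + s(V(-3*(-5)*3)))² = (-15 - 5*5)² = (-15 - 25)² = (-40)² = 1600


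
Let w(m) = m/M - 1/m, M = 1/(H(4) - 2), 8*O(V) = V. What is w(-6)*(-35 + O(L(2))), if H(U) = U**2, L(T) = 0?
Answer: 17605/6 ≈ 2934.2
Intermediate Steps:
O(V) = V/8
M = 1/14 (M = 1/(4**2 - 2) = 1/(16 - 2) = 1/14 ≈ 0.071429)
w(m) = -1/m + 14*m (w(m) = m/(1/14) - 1/m = m*14 - 1/m = 14*m - 1/m = -1/m + 14*m)
w(-6)*(-35 + O(L(2))) = (-1/(-6) + 14*(-6))*(-35 + (1/8)*0) = (-1*(-1/6) - 84)*(-35 + 0) = (1/6 - 84)*(-35) = -503/6*(-35) = 17605/6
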